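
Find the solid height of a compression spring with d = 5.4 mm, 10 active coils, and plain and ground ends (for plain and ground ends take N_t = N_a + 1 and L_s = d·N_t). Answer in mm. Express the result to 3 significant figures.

59.4 mm

plain and ground ends: N_t = N_a + 1 = 10 + 1 = 11
L_s = d·N_t = 5.4 × 11 = 59.4 mm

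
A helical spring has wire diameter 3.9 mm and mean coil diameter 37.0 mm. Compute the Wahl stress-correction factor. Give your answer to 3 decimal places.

C = D/d = 37.0/3.9 = 9.4872
K_W = (4C−1)/(4C−4) + 0.615/C = 36.949/33.949 + 0.0648 = 1.1532

1.153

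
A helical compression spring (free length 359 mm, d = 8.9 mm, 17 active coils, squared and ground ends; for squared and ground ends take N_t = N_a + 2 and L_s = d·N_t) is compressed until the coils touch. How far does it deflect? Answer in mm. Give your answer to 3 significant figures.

N_t = 19; L_s = 8.9·19 = 169.1 mm
δ_solid = L₀ − L_s = 359 − 169.1 = 189.9 mm

190 mm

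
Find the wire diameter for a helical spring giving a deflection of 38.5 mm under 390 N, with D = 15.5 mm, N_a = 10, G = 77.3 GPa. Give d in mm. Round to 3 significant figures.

2.50 mm

Required rate k = F/δ = 390/38.5 = 10.13 N/mm
d = (8D³N_a·k / G)^(1/4) = (8·15.5³·10·10.13 / (77.3×10³))^0.25
  = (39.04)^0.25 = 2.4996 mm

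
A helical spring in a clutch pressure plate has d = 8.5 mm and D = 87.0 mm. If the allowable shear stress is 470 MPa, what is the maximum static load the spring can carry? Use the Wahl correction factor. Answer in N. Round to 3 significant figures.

1140 N

C = D/d = 87.0/8.5 = 10.2353
K_W = (4C−1)/(4C−4) + 0.615/C = 39.941/36.941 + 0.0601 = 1.1413
τ_max = K·8FD/(πd³) → F_max = τ_allow·πd³/(8DK)
F_max = 470·π·8.5³/(8·87.0·1.1413) = 9.0679e+05/794.34 = 1141.6 N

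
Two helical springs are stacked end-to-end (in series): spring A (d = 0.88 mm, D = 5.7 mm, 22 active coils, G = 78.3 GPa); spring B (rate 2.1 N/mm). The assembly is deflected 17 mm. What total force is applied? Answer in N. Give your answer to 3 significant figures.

14.5 N

k_A = Gd⁴/(8D³N_a) = (78.3×10³)(0.88⁴)/(8·5.7³·22) = 1.4406 N/mm
Series: 1/k_eq = 1/1.4406 + 1/2.1 = 1.1703; k_eq = 0.85446 N/mm
F = k_eq·δ = 0.85446·17 = 14.526 N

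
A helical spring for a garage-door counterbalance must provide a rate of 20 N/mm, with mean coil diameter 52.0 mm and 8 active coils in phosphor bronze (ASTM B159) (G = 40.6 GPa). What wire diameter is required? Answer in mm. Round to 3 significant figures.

8.16 mm

d = (8D³N_a·k / G)^(1/4) = (8·52.0³·8·20 / (40.6×10³))^0.25
  = (4433)^0.25 = 8.1597 mm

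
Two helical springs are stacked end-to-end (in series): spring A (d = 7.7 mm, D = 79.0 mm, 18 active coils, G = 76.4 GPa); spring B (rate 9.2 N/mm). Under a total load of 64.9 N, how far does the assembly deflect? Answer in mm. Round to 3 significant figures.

24.2 mm

k_A = Gd⁴/(8D³N_a) = (76.4×10³)(7.7⁴)/(8·79.0³·18) = 3.7828 N/mm
Series: 1/k_eq = 1/3.7828 + 1/9.2 = 0.37305; k_eq = 2.6806 N/mm
δ = F/k_eq = 64.9/2.6806 = 24.211 mm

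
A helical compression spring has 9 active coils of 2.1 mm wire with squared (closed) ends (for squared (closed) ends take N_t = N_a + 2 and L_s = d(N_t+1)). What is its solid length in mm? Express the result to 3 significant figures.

squared (closed) ends: N_t = N_a + 2 = 9 + 2 = 11
L_s = d·(N_t+1) = 2.1 × 12 = 25.2 mm

25.2 mm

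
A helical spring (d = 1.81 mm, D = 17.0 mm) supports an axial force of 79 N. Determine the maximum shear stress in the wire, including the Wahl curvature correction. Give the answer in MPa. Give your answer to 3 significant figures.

666 MPa

Spring index C = D/d = 17.0/1.81 = 9.3923
K_W = (4C−1)/(4C−4) + 0.615/C = 36.569/33.569 + 0.0655 = 1.1548
τ₀ = 8FD/(πd³) = 8·79·17.0/(π·1.81³) = 10744/18.629 = 576.74 MPa
τ_max = K·τ₀ = 1.1548 × 576.74 = 666.05 MPa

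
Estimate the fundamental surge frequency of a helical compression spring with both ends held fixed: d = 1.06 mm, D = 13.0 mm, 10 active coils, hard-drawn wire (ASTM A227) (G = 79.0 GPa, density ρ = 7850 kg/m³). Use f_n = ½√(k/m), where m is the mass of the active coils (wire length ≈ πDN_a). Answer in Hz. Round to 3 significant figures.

224 Hz

k = Gd⁴/(8D³N_a) = (79.0×10³)(1.06⁴)/(8·13.0³·10) = 0.56745 N/mm = 567.45 N/m
Wire length L = πDN_a = π·13.0·10 = 408.41 mm
m = ρ·(πd²/4)·L = 7850 × 0.88247×10⁻⁶ m² × 0.40841 m = 0.0028292 kg
f_n = ½√(k/m) = 0.5·√(567.45/0.0028292) = 0.5·√(2.0057e+05) = 223.93 Hz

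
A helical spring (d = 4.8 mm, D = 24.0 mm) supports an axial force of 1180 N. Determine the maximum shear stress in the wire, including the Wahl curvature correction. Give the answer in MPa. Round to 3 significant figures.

855 MPa

Spring index C = D/d = 24.0/4.8 = 5.0000
K_W = (4C−1)/(4C−4) + 0.615/C = 19.000/16.000 + 0.1230 = 1.3105
τ₀ = 8FD/(πd³) = 8·1180·24.0/(π·4.8³) = 226560/347.44 = 652.09 MPa
τ_max = K·τ₀ = 1.3105 × 652.09 = 854.57 MPa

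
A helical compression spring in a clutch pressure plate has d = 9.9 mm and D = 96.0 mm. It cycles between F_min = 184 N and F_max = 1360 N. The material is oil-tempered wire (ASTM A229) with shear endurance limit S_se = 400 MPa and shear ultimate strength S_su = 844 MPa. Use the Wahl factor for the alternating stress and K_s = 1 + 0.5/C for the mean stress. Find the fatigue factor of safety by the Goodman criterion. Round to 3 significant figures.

1.50

C = D/d = 96.0/9.9 = 9.6970; K_W = (4C−1)/(4C−4)+0.615/C = 1.1497; K_s = 1+0.5/C = 1.0516
F_a = (F_max−F_min)/2 = 588 N; F_m = (F_max+F_min)/2 = 772 N
τ_a = K_W·8F_aD/(πd³) = 1.1497 × 148.14 = 170.31 MPa
τ_m = K_s·8F_mD/(πd³) = 1.0516 × 194.5 = 204.53 MPa
Goodman: 1/n_f = τ_a/S_se + τ_m/S_su = 170.31/400 + 204.53/844 = 0.42579 + 0.24233 = 0.66812
n_f = 1/0.66812 = 1.497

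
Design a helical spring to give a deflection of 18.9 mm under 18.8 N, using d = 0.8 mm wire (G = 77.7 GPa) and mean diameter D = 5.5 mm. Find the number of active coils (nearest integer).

Required rate k = F/δ = 18.8/18.9 = 0.99471 N/mm
N_a = Gd⁴/(8D³k) = (77.7×10³ × 0.8⁴)/(8 × 5.5³ × 0.99471)
    = 31825.9 / 1323.96 = 24.04 → 24 coils

24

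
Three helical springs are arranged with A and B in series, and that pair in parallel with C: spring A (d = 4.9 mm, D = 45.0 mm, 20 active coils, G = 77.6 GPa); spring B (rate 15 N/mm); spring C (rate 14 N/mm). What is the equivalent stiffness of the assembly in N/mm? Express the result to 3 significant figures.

k_A = Gd⁴/(8D³N_a) = (77.6×10³)(4.9⁴)/(8·45.0³·20) = 3.0682 N/mm
Springs A,B series: k_AB = 1/(1/3.0682+1/15) = 2.5472 N/mm; parallel with C: k_eq = 2.5472+14 = 16.547 N/mm

16.5 N/mm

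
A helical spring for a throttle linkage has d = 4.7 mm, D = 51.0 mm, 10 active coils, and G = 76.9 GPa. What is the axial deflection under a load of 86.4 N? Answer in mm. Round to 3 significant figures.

k = Gd⁴/(8D³N_a) = (76.9×10³)(4.7⁴)/(8·51.0³·10) = 3.536 N/mm
δ = F/k = 86.4 / 3.536 = 24.434 mm

24.4 mm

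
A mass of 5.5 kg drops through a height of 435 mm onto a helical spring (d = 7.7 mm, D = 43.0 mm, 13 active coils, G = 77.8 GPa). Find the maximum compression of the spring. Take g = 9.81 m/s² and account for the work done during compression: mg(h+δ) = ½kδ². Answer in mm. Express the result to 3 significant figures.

k = Gd⁴/(8D³N_a) = (77.8×10³)(7.7⁴)/(8·43.0³·13) = 33.075 N/mm
W = mg = 5.5 × 9.81 = 53.955 N
½kδ² − Wδ − Wh = 0 → δ = (W + √(W² + 2kWh))/k
δ = (53.955 + √(2911.1 + 1.55258e+06))/33.075 = (53.955 + 1247.2)/33.075 = 39.339 mm

39.3 mm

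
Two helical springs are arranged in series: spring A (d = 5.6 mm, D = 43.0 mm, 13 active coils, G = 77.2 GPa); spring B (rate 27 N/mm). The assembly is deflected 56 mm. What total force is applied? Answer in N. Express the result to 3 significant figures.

384 N

k_A = Gd⁴/(8D³N_a) = (77.2×10³)(5.6⁴)/(8·43.0³·13) = 9.1819 N/mm
Series: 1/k_eq = 1/9.1819 + 1/27 = 0.14595; k_eq = 6.8518 N/mm
F = k_eq·δ = 6.8518·56 = 383.7 N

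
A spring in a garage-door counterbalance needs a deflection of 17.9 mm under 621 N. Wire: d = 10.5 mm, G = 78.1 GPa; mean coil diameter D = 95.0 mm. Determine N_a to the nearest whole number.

Required rate k = F/δ = 621/17.9 = 34.693 N/mm
N_a = Gd⁴/(8D³k) = (78.1×10³ × 10.5⁴)/(8 × 95.0³ × 34.693)
    = 9.4931e+08 / 2.37957e+08 = 3.989 → 4 coils

4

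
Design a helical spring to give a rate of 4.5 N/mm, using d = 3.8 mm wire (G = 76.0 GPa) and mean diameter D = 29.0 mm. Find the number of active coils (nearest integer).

N_a = Gd⁴/(8D³k) = (76.0×10³ × 3.8⁴)/(8 × 29.0³ × 4.5)
    = 1.5847e+07 / 878004 = 18.05 → 18 coils

18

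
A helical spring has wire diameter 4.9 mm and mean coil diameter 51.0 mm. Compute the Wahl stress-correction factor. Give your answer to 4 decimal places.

1.1388

C = D/d = 51.0/4.9 = 10.4082
K_W = (4C−1)/(4C−4) + 0.615/C = 40.633/37.633 + 0.0591 = 1.1388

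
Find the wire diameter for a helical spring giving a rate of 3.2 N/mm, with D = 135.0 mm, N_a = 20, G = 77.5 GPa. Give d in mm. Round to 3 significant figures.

d = (8D³N_a·k / G)^(1/4) = (8·135.0³·20·3.2 / (77.5×10³))^0.25
  = (16254)^0.25 = 11.2913 mm

11.3 mm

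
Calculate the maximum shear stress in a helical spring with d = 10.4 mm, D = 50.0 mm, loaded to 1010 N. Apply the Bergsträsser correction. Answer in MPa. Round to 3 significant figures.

Spring index C = D/d = 50.0/10.4 = 4.8077
K_B = (4C+2)/(4C−3) = 21.231/16.231 = 1.3081
τ₀ = 8FD/(πd³) = 8·1010·50.0/(π·10.4³) = 404000/3533.9 = 114.32 MPa
τ_max = K·τ₀ = 1.3081 × 114.32 = 149.54 MPa

150 MPa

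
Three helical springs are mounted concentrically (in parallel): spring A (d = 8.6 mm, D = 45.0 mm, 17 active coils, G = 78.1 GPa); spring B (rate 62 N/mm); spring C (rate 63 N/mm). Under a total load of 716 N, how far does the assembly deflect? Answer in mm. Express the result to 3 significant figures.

4.49 mm

k_A = Gd⁴/(8D³N_a) = (78.1×10³)(8.6⁴)/(8·45.0³·17) = 34.472 N/mm
Parallel: k_eq = 34.472 + 62 + 63 = 159.47 N/mm
δ = F/k_eq = 716/159.47 = 4.4898 mm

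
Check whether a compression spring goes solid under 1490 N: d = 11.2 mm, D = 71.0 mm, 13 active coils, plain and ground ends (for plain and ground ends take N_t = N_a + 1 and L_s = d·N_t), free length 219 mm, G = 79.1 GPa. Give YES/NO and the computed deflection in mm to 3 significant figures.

k = Gd⁴/(8D³N_a) = (79.1×10³)(11.2⁴)/(8·71.0³·13) = 33.438 N/mm
N_t = 14; L_s = 11.2·14 = 156.8 mm; δ_solid = L₀ − L_s = 219 − 156.8 = 62.2 mm
δ = F/k = 1490/33.438 = 44.56 mm
δ < δ_solid → spring does not go solid

NO, δ = 44.6 mm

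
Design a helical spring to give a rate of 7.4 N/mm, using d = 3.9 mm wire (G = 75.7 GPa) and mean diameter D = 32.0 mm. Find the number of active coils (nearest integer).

N_a = Gd⁴/(8D³k) = (75.7×10³ × 3.9⁴)/(8 × 32.0³ × 7.4)
    = 1.75127e+07 / 1.93987e+06 = 9.028 → 9 coils

9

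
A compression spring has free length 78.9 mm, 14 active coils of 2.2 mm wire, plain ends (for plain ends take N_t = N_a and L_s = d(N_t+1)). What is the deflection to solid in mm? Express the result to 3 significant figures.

45.9 mm

N_t = 14; L_s = 2.2·15 = 33 mm
δ_solid = L₀ − L_s = 78.9 − 33 = 45.9 mm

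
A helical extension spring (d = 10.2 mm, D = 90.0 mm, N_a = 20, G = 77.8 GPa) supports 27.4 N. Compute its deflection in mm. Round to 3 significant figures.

3.80 mm

k = Gd⁴/(8D³N_a) = (77.8×10³)(10.2⁴)/(8·90.0³·20) = 7.2199 N/mm
δ = F/k = 27.4 / 7.2199 = 3.7951 mm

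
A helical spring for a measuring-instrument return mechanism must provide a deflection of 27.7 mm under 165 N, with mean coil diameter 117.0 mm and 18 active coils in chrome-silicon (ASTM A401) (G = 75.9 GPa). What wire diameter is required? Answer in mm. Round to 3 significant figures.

Required rate k = F/δ = 165/27.7 = 5.9567 N/mm
d = (8D³N_a·k / G)^(1/4) = (8·117.0³·18·5.9567 / (75.9×10³))^0.25
  = (18100)^0.25 = 11.5990 mm

11.6 mm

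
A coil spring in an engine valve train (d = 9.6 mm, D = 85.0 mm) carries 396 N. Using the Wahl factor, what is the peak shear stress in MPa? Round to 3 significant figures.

Spring index C = D/d = 85.0/9.6 = 8.8542
K_W = (4C−1)/(4C−4) + 0.615/C = 34.417/31.417 + 0.0695 = 1.1649
τ₀ = 8FD/(πd³) = 8·396·85.0/(π·9.6³) = 269280/2779.5 = 96.881 MPa
τ_max = K·τ₀ = 1.1649 × 96.881 = 112.86 MPa

113 MPa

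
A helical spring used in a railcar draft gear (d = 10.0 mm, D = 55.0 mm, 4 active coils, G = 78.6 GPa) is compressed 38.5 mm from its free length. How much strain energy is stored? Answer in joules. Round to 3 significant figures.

109 J

k = Gd⁴/(8D³N_a) = (78.6×10³)(10.0⁴)/(8·55.0³·4) = 147.63 N/mm
U = ½kδ² = 0.5 × 147.63 × 38.5² = 1.0941e+05 N·mm = 109.41 J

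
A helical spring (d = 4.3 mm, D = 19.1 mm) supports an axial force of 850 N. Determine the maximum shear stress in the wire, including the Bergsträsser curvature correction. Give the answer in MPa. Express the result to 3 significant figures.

696 MPa

Spring index C = D/d = 19.1/4.3 = 4.4419
K_B = (4C+2)/(4C−3) = 19.767/14.767 = 1.3386
τ₀ = 8FD/(πd³) = 8·850·19.1/(π·4.3³) = 129880/249.78 = 519.98 MPa
τ_max = K·τ₀ = 1.3386 × 519.98 = 696.04 MPa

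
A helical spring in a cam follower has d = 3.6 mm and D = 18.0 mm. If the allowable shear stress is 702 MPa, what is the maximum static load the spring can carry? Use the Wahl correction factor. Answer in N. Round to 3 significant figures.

545 N

C = D/d = 18.0/3.6 = 5.0000
K_W = (4C−1)/(4C−4) + 0.615/C = 19.000/16.000 + 0.1230 = 1.3105
τ_max = K·8FD/(πd³) → F_max = τ_allow·πd³/(8DK)
F_max = 702·π·3.6³/(8·18.0·1.3105) = 1.029e+05/188.71 = 545.25 N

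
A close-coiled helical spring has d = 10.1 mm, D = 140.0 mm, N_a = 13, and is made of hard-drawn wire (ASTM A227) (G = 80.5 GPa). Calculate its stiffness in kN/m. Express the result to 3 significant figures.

k = Gd⁴/(8D³N_a) = (80.5×10³ × 10.1⁴) / (8 × 140.0³ × 13)
  = 8.37686e+08 / 2.85376e+08 = 2.9354 N/mm

2.94 kN/m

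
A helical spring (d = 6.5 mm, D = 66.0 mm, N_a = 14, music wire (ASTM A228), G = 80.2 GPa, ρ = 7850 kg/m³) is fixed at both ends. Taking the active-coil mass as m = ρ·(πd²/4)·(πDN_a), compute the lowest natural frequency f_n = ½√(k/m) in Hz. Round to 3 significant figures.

38.3 Hz

k = Gd⁴/(8D³N_a) = (80.2×10³)(6.5⁴)/(8·66.0³·14) = 4.4461 N/mm = 4446.1 N/m
Wire length L = πDN_a = π·66.0·14 = 2902.8 mm
m = ρ·(πd²/4)·L = 7850 × 33.183×10⁻⁶ m² × 2.9028 m = 0.75615 kg
f_n = ½√(k/m) = 0.5·√(4446.1/0.75615) = 0.5·√(5879.9) = 38.34 Hz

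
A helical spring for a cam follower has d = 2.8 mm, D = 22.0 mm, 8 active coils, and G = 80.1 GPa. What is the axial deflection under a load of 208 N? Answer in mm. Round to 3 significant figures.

28.8 mm

k = Gd⁴/(8D³N_a) = (80.1×10³)(2.8⁴)/(8·22.0³·8) = 7.2246 N/mm
δ = F/k = 208 / 7.2246 = 28.79 mm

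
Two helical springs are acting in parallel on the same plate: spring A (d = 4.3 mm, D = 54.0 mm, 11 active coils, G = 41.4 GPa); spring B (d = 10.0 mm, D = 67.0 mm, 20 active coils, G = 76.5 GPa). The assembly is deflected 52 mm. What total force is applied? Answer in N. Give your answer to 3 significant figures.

k_A = Gd⁴/(8D³N_a) = (41.4×10³)(4.3⁴)/(8·54.0³·11) = 1.0214 N/mm
k_B = Gd⁴/(8D³N_a) = (76.5×10³)(10.0⁴)/(8·67.0³·20) = 15.897 N/mm
Parallel: k_eq = 1.0214 + 15.897 = 16.919 N/mm
F = k_eq·δ = 16.919·52 = 879.76 N

880 N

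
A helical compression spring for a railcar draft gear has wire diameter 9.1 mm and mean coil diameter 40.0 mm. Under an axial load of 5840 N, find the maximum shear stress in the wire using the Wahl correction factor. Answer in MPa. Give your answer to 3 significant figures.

1070 MPa

Spring index C = D/d = 40.0/9.1 = 4.3956
K_W = (4C−1)/(4C−4) + 0.615/C = 16.582/13.582 + 0.1399 = 1.3608
τ₀ = 8FD/(πd³) = 8·5840·40.0/(π·9.1³) = 1.8688e+06/2367.4 = 789.38 MPa
τ_max = K·τ₀ = 1.3608 × 789.38 = 1074.2 MPa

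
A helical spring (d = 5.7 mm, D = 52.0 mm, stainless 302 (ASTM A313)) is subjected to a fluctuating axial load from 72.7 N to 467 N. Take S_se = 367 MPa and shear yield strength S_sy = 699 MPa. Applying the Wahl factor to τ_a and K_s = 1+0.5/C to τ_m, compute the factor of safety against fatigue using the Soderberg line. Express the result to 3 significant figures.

1.36

C = D/d = 52.0/5.7 = 9.1228; K_W = (4C−1)/(4C−4)+0.615/C = 1.1597; K_s = 1+0.5/C = 1.0548
F_a = (F_max−F_min)/2 = 197.15 N; F_m = (F_max+F_min)/2 = 269.85 N
τ_a = K_W·8F_aD/(πd³) = 1.1597 × 140.97 = 163.49 MPa
τ_m = K_s·8F_mD/(πd³) = 1.0548 × 192.95 = 203.52 MPa
Soderberg: 1/n_f = τ_a/S_se + τ_m/S_sy = 163.49/367 + 203.52/699 = 0.44546 + 0.29116 = 0.73663
n_f = 1/0.73663 = 1.358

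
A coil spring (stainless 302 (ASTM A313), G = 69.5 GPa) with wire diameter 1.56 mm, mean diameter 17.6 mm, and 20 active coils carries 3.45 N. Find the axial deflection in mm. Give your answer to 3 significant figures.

7.31 mm

k = Gd⁴/(8D³N_a) = (69.5×10³)(1.56⁴)/(8·17.6³·20) = 0.47187 N/mm
δ = F/k = 3.45 / 0.47187 = 7.3113 mm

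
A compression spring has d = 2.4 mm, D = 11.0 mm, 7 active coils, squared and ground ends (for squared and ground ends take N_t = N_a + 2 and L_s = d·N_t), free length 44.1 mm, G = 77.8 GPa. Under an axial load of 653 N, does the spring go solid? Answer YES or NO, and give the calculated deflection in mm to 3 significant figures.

NO, δ = 18.9 mm

k = Gd⁴/(8D³N_a) = (77.8×10³)(2.4⁴)/(8·11.0³·7) = 34.63 N/mm
N_t = 9; L_s = 2.4·9 = 21.6 mm; δ_solid = L₀ − L_s = 44.1 − 21.6 = 22.5 mm
δ = F/k = 653/34.63 = 18.856 mm
δ < δ_solid → spring does not go solid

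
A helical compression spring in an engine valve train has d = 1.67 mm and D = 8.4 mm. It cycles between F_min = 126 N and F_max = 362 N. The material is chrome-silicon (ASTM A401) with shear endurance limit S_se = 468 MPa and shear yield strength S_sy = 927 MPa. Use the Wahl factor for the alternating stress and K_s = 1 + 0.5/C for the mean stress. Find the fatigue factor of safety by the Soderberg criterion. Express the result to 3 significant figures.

0.352

C = D/d = 8.4/1.67 = 5.0299; K_W = (4C−1)/(4C−4)+0.615/C = 1.3084; K_s = 1+0.5/C = 1.0994
F_a = (F_max−F_min)/2 = 118 N; F_m = (F_max+F_min)/2 = 244 N
τ_a = K_W·8F_aD/(πd³) = 1.3084 × 541.94 = 709.06 MPa
τ_m = K_s·8F_mD/(πd³) = 1.0994 × 1120.6 = 1232 MPa
Soderberg: 1/n_f = τ_a/S_se + τ_m/S_sy = 709.06/468 + 1232/927 = 1.51509 + 1.32904 = 2.8441
n_f = 1/2.8441 = 0.3516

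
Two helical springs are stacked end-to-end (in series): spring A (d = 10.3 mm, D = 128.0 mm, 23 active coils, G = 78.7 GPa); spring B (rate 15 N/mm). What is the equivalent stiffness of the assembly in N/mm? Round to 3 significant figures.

k_A = Gd⁴/(8D³N_a) = (78.7×10³)(10.3⁴)/(8·128.0³·23) = 2.2955 N/mm
Series: 1/k_eq = 1/2.2955 + 1/15 = 0.5023; k_eq = 1.9908 N/mm

1.99 N/mm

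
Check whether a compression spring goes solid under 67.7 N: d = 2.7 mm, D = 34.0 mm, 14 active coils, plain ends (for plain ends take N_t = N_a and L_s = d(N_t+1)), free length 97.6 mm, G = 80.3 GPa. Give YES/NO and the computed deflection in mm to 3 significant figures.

YES, δ = 69.8 mm

k = Gd⁴/(8D³N_a) = (80.3×10³)(2.7⁴)/(8·34.0³·14) = 0.96943 N/mm
N_t = 14; L_s = 2.7·15 = 40.5 mm; δ_solid = L₀ − L_s = 97.6 − 40.5 = 57.1 mm
δ = F/k = 67.7/0.96943 = 69.835 mm
δ ≥ δ_solid → spring goes solid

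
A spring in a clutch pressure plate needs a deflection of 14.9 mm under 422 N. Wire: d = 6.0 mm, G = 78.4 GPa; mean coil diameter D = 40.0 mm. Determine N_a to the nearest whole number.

Required rate k = F/δ = 422/14.9 = 28.322 N/mm
N_a = Gd⁴/(8D³k) = (78.4×10³ × 6.0⁴)/(8 × 40.0³ × 28.322)
    = 1.01606e+08 / 1.45009e+07 = 7.007 → 7 coils

7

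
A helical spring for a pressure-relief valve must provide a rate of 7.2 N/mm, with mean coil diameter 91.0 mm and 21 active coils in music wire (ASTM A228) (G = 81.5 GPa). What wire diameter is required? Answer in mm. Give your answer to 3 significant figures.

10.3 mm

d = (8D³N_a·k / G)^(1/4) = (8·91.0³·21·7.2 / (81.5×10³))^0.25
  = (11184)^0.25 = 10.2838 mm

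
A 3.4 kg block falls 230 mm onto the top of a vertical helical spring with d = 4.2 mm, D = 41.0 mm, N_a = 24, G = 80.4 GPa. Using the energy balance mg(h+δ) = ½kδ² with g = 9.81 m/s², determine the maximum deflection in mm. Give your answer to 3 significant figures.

109 mm

k = Gd⁴/(8D³N_a) = (80.4×10³)(4.2⁴)/(8·41.0³·24) = 1.8906 N/mm
W = mg = 3.4 × 9.81 = 33.354 N
½kδ² − Wδ − Wh = 0 → δ = (W + √(W² + 2kWh))/k
δ = (33.354 + √(1112.5 + 29007.2))/1.8906 = (33.354 + 173.55)/1.8906 = 109.44 mm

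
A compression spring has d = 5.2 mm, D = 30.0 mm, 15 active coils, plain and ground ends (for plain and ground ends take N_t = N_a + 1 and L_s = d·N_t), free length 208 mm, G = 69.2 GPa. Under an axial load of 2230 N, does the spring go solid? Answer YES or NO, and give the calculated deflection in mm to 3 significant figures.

k = Gd⁴/(8D³N_a) = (69.2×10³)(5.2⁴)/(8·30.0³·15) = 15.616 N/mm
N_t = 16; L_s = 5.2·16 = 83.2 mm; δ_solid = L₀ − L_s = 208 − 83.2 = 124.8 mm
δ = F/k = 2230/15.616 = 142.8 mm
δ ≥ δ_solid → spring goes solid

YES, δ = 143 mm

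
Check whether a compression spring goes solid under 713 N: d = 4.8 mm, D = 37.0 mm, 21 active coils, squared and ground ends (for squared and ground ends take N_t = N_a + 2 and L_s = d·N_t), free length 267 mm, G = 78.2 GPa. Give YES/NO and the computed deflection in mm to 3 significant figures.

NO, δ = 146 mm

k = Gd⁴/(8D³N_a) = (78.2×10³)(4.8⁴)/(8·37.0³·21) = 4.8782 N/mm
N_t = 23; L_s = 4.8·23 = 110.4 mm; δ_solid = L₀ − L_s = 267 − 110.4 = 156.6 mm
δ = F/k = 713/4.8782 = 146.16 mm
δ < δ_solid → spring does not go solid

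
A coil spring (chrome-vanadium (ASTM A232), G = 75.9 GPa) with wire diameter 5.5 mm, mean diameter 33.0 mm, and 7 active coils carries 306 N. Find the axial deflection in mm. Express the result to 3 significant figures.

8.87 mm

k = Gd⁴/(8D³N_a) = (75.9×10³)(5.5⁴)/(8·33.0³·7) = 34.511 N/mm
δ = F/k = 306 / 34.511 = 8.8666 mm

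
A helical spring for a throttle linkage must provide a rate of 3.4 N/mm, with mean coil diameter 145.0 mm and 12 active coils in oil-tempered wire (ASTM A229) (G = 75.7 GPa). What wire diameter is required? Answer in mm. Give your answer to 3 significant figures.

10.7 mm

d = (8D³N_a·k / G)^(1/4) = (8·145.0³·12·3.4 / (75.7×10³))^0.25
  = (13145)^0.25 = 10.7075 mm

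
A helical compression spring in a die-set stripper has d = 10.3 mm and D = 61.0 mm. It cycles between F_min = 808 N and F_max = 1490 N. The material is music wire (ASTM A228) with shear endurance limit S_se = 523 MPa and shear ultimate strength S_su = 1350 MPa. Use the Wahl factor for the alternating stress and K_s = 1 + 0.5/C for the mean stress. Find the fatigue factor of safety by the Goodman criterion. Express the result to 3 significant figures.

C = D/d = 61.0/10.3 = 5.9223; K_W = (4C−1)/(4C−4)+0.615/C = 1.2562; K_s = 1+0.5/C = 1.0844
F_a = (F_max−F_min)/2 = 341 N; F_m = (F_max+F_min)/2 = 1149 N
τ_a = K_W·8F_aD/(πd³) = 1.2562 × 48.474 = 60.894 MPa
τ_m = K_s·8F_mD/(πd³) = 1.0844 × 163.33 = 177.12 MPa
Goodman: 1/n_f = τ_a/S_se + τ_m/S_su = 60.894/523 + 177.12/1350 = 0.11643 + 0.13120 = 0.24764
n_f = 1/0.24764 = 4.038

4.04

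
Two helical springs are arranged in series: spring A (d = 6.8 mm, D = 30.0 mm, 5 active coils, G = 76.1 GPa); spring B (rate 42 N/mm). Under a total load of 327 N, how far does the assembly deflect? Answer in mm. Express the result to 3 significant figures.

k_A = Gd⁴/(8D³N_a) = (76.1×10³)(6.8⁴)/(8·30.0³·5) = 150.66 N/mm
Series: 1/k_eq = 1/150.66 + 1/42 = 0.030447; k_eq = 32.844 N/mm
δ = F/k_eq = 327/32.844 = 9.9562 mm

9.96 mm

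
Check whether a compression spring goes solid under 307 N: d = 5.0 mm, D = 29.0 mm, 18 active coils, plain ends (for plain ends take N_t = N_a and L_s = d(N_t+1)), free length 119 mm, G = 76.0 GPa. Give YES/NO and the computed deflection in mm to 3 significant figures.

k = Gd⁴/(8D³N_a) = (76.0×10³)(5.0⁴)/(8·29.0³·18) = 13.525 N/mm
N_t = 18; L_s = 5.0·19 = 95 mm; δ_solid = L₀ − L_s = 119 − 95 = 24 mm
δ = F/k = 307/13.525 = 22.699 mm
δ < δ_solid → spring does not go solid

NO, δ = 22.7 mm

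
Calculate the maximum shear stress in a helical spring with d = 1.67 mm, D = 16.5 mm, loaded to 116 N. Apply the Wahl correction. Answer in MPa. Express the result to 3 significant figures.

Spring index C = D/d = 16.5/1.67 = 9.8802
K_W = (4C−1)/(4C−4) + 0.615/C = 38.521/35.521 + 0.0622 = 1.1467
τ₀ = 8FD/(πd³) = 8·116·16.5/(π·1.67³) = 15312/14.632 = 1046.5 MPa
τ_max = K·τ₀ = 1.1467 × 1046.5 = 1200 MPa

1200 MPa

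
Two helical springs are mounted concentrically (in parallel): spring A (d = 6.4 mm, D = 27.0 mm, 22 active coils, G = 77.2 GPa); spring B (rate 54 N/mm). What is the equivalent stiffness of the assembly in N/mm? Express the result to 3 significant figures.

91.4 N/mm

k_A = Gd⁴/(8D³N_a) = (77.2×10³)(6.4⁴)/(8·27.0³·22) = 37.388 N/mm
Parallel: k_eq = 37.388 + 54 = 91.388 N/mm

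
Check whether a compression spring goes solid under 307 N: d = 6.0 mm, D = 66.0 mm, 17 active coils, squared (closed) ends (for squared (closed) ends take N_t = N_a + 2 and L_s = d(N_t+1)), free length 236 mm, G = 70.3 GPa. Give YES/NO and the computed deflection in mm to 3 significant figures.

k = Gd⁴/(8D³N_a) = (70.3×10³)(6.0⁴)/(8·66.0³·17) = 2.3302 N/mm
N_t = 19; L_s = 6.0·20 = 120 mm; δ_solid = L₀ − L_s = 236 − 120 = 116 mm
δ = F/k = 307/2.3302 = 131.75 mm
δ ≥ δ_solid → spring goes solid

YES, δ = 132 mm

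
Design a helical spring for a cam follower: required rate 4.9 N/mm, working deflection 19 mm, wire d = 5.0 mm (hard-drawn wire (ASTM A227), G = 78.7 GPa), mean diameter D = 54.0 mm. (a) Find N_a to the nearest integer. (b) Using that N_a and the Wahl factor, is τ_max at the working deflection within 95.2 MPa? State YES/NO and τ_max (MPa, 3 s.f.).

N_a = Gd⁴/(8D³k) = (78.7×10³)(5.0⁴)/(8·54.0³·4.9) = 7.969 → N_a = 8
Actual rate k = Gd⁴/(8D³·8) = 4.8808 N/mm
Working load F = kδ = 4.8808·19 = 92.736 N
C = 54.0/5.0 = 10.8000; K_W = (4C−1)/(4C−4)+0.615/C = 1.1335
τ_max = K_W·8FD/(πd³) = 1.1335·102.02 = 115.63 MPa
τ_max > 95.2 MPa → exceeds allowable

(a) 8 coils; (b) NO, τ_max = 116 MPa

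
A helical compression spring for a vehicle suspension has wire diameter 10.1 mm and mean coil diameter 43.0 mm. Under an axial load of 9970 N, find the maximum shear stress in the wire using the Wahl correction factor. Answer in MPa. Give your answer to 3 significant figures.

Spring index C = D/d = 43.0/10.1 = 4.2574
K_W = (4C−1)/(4C−4) + 0.615/C = 16.030/13.030 + 0.1445 = 1.3747
τ₀ = 8FD/(πd³) = 8·9970·43.0/(π·10.1³) = 3.42968e+06/3236.8 = 1059.6 MPa
τ_max = K·τ₀ = 1.3747 × 1059.6 = 1456.6 MPa

1460 MPa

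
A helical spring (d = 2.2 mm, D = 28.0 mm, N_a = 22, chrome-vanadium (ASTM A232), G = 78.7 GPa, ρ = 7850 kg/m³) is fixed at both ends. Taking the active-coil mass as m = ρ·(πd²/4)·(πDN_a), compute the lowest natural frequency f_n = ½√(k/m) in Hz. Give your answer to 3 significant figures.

45.5 Hz

k = Gd⁴/(8D³N_a) = (78.7×10³)(2.2⁴)/(8·28.0³·22) = 0.47718 N/mm = 477.18 N/m
Wire length L = πDN_a = π·28.0·22 = 1935.2 mm
m = ρ·(πd²/4)·L = 7850 × 3.8013×10⁻⁶ m² × 1.9352 m = 0.057748 kg
f_n = ½√(k/m) = 0.5·√(477.18/0.057748) = 0.5·√(8263.1) = 45.451 Hz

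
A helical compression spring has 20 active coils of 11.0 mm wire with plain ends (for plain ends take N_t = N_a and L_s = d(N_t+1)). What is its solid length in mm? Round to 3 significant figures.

plain ends: N_t = N_a = 20
L_s = d·(N_t+1) = 11.0 × 21 = 231 mm

231 mm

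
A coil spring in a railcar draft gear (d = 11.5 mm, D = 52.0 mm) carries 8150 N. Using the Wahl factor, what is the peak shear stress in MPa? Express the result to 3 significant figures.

Spring index C = D/d = 52.0/11.5 = 4.5217
K_W = (4C−1)/(4C−4) + 0.615/C = 17.087/14.087 + 0.1360 = 1.3490
τ₀ = 8FD/(πd³) = 8·8150·52.0/(π·11.5³) = 3.3904e+06/4778 = 709.59 MPa
τ_max = K·τ₀ = 1.3490 × 709.59 = 957.22 MPa

957 MPa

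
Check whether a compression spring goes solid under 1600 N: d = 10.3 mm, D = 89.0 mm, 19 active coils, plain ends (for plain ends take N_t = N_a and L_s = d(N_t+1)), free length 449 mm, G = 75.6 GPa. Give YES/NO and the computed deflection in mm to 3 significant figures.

k = Gd⁴/(8D³N_a) = (75.6×10³)(10.3⁴)/(8·89.0³·19) = 7.9407 N/mm
N_t = 19; L_s = 10.3·20 = 206 mm; δ_solid = L₀ − L_s = 449 − 206 = 243 mm
δ = F/k = 1600/7.9407 = 201.49 mm
δ < δ_solid → spring does not go solid

NO, δ = 201 mm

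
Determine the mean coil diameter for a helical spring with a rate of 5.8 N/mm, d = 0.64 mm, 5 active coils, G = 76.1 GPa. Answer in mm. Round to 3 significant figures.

3.80 mm

D = (Gd⁴/(8N_a·k))^(1/3) = (76.1×10³·0.64⁴/(8·5·5.8))^(1/3)
  = (55.0322)^(1/3) = 3.8037 mm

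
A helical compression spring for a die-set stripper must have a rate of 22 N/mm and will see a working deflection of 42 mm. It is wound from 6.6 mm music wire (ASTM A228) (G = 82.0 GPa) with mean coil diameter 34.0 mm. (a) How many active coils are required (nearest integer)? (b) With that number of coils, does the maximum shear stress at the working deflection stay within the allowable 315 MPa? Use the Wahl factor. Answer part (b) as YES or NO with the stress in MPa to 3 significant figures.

(a) 22 coils; (b) NO, τ_max = 370 MPa

N_a = Gd⁴/(8D³k) = (82.0×10³)(6.6⁴)/(8·34.0³·22) = 22.49 → N_a = 22
Actual rate k = Gd⁴/(8D³·22) = 22.493 N/mm
Working load F = kδ = 22.493·42 = 944.69 N
C = 34.0/6.6 = 5.1515; K_W = (4C−1)/(4C−4)+0.615/C = 1.3000
τ_max = K_W·8FD/(πd³) = 1.3000·284.5 = 369.86 MPa
τ_max > 315 MPa → exceeds allowable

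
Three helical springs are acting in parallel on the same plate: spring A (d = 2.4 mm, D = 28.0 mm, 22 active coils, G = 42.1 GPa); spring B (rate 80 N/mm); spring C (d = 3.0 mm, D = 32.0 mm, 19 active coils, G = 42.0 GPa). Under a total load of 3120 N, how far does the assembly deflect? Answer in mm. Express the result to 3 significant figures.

k_A = Gd⁴/(8D³N_a) = (42.1×10³)(2.4⁴)/(8·28.0³·22) = 0.36153 N/mm
k_C = Gd⁴/(8D³N_a) = (42.0×10³)(3.0⁴)/(8·32.0³·19) = 0.68303 N/mm
Parallel: k_eq = 0.36153 + 80 + 0.68303 = 81.045 N/mm
δ = F/k_eq = 3120/81.045 = 38.497 mm

38.5 mm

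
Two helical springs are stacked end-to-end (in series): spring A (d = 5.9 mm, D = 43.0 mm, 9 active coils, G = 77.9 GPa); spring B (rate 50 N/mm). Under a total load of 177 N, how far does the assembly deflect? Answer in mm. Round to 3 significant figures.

k_A = Gd⁴/(8D³N_a) = (77.9×10³)(5.9⁴)/(8·43.0³·9) = 16.49 N/mm
Series: 1/k_eq = 1/16.49 + 1/50 = 0.080645; k_eq = 12.4 N/mm
δ = F/k_eq = 177/12.4 = 14.274 mm

14.3 mm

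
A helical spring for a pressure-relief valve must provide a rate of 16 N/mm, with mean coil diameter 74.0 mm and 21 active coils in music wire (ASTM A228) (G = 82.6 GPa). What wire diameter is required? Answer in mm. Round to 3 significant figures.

10.7 mm

d = (8D³N_a·k / G)^(1/4) = (8·74.0³·21·16 / (82.6×10³))^0.25
  = (13187)^0.25 = 10.7161 mm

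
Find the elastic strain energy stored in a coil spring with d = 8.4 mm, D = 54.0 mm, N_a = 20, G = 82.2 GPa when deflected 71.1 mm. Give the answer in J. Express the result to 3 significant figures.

k = Gd⁴/(8D³N_a) = (82.2×10³)(8.4⁴)/(8·54.0³·20) = 16.244 N/mm
U = ½kδ² = 0.5 × 16.244 × 71.1² = 41058 N·mm = 41.058 J

41.1 J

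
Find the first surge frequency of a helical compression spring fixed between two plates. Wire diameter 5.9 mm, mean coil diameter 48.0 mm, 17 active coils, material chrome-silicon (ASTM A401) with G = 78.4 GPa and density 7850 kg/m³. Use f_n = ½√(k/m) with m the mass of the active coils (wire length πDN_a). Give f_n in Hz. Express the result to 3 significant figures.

k = Gd⁴/(8D³N_a) = (78.4×10³)(5.9⁴)/(8·48.0³·17) = 6.3163 N/mm = 6316.3 N/m
Wire length L = πDN_a = π·48.0·17 = 2563.5 mm
m = ρ·(πd²/4)·L = 7850 × 27.34×10⁻⁶ m² × 2.5635 m = 0.55018 kg
f_n = ½√(k/m) = 0.5·√(6316.3/0.55018) = 0.5·√(11480) = 53.573 Hz

53.6 Hz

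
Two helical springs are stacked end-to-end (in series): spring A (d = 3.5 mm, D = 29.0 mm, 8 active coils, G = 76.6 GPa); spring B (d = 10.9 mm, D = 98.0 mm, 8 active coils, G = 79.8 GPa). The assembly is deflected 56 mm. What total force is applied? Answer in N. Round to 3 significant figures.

k_A = Gd⁴/(8D³N_a) = (76.6×10³)(3.5⁴)/(8·29.0³·8) = 7.3642 N/mm
k_B = Gd⁴/(8D³N_a) = (79.8×10³)(10.9⁴)/(8·98.0³·8) = 18.7 N/mm
Series: 1/k_eq = 1/7.3642 + 1/18.7 = 0.18927; k_eq = 5.2836 N/mm
F = k_eq·δ = 5.2836·56 = 295.88 N

296 N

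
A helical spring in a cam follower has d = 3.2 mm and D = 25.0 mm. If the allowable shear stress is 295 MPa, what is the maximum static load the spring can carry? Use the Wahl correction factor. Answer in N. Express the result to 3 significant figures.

128 N

C = D/d = 25.0/3.2 = 7.8125
K_W = (4C−1)/(4C−4) + 0.615/C = 30.250/27.250 + 0.0787 = 1.1888
τ_max = K·8FD/(πd³) → F_max = τ_allow·πd³/(8DK)
F_max = 295·π·3.2³/(8·25.0·1.1888) = 30368/237.76 = 127.73 N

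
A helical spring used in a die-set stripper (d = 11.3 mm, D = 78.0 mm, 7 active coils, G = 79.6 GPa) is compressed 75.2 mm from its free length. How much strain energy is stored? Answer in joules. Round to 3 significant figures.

k = Gd⁴/(8D³N_a) = (79.6×10³)(11.3⁴)/(8·78.0³·7) = 48.838 N/mm
U = ½kδ² = 0.5 × 48.838 × 75.2² = 1.3809e+05 N·mm = 138.09 J

138 J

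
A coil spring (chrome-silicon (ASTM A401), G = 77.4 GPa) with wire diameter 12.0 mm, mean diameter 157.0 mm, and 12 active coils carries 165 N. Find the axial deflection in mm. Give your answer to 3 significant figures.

38.2 mm

k = Gd⁴/(8D³N_a) = (77.4×10³)(12.0⁴)/(8·157.0³·12) = 4.3201 N/mm
δ = F/k = 165 / 4.3201 = 38.193 mm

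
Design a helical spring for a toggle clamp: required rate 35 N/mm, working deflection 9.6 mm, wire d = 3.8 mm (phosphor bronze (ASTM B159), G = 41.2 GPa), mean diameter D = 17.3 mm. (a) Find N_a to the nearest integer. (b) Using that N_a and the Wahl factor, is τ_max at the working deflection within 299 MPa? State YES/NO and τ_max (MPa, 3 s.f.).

N_a = Gd⁴/(8D³k) = (41.2×10³)(3.8⁴)/(8·17.3³·35) = 5.926 → N_a = 6
Actual rate k = Gd⁴/(8D³·6) = 34.566 N/mm
Working load F = kδ = 34.566·9.6 = 331.84 N
C = 17.3/3.8 = 4.5526; K_W = (4C−1)/(4C−4)+0.615/C = 1.3462
τ_max = K_W·8FD/(πd³) = 1.3462·266.42 = 358.65 MPa
τ_max > 299 MPa → exceeds allowable

(a) 6 coils; (b) NO, τ_max = 359 MPa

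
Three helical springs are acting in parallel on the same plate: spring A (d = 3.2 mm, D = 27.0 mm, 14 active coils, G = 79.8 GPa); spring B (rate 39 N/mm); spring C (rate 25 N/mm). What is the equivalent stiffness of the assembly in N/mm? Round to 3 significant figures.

k_A = Gd⁴/(8D³N_a) = (79.8×10³)(3.2⁴)/(8·27.0³·14) = 3.7957 N/mm
Parallel: k_eq = 3.7957 + 39 + 25 = 67.796 N/mm

67.8 N/mm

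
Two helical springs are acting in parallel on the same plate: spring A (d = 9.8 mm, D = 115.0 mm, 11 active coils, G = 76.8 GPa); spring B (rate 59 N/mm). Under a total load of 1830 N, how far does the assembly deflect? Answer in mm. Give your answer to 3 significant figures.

28.5 mm

k_A = Gd⁴/(8D³N_a) = (76.8×10³)(9.8⁴)/(8·115.0³·11) = 5.2928 N/mm
Parallel: k_eq = 5.2928 + 59 = 64.293 N/mm
δ = F/k_eq = 1830/64.293 = 28.464 mm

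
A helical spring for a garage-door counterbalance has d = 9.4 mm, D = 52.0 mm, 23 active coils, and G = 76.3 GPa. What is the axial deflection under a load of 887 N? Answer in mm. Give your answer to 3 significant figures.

k = Gd⁴/(8D³N_a) = (76.3×10³)(9.4⁴)/(8·52.0³·23) = 23.025 N/mm
δ = F/k = 887 / 23.025 = 38.523 mm

38.5 mm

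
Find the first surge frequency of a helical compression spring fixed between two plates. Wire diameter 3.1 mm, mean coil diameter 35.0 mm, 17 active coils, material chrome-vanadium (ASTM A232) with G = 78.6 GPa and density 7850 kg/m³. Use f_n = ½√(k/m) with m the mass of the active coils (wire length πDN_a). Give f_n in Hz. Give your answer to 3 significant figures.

k = Gd⁴/(8D³N_a) = (78.6×10³)(3.1⁴)/(8·35.0³·17) = 1.2449 N/mm = 1244.9 N/m
Wire length L = πDN_a = π·35.0·17 = 1869.2 mm
m = ρ·(πd²/4)·L = 7850 × 7.5477×10⁻⁶ m² × 1.8692 m = 0.11075 kg
f_n = ½√(k/m) = 0.5·√(1244.9/0.11075) = 0.5·√(11240) = 53.01 Hz

53.0 Hz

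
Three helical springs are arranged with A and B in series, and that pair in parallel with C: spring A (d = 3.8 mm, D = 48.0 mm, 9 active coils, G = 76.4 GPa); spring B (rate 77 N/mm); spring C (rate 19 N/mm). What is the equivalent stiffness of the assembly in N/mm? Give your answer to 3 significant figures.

20.9 N/mm

k_A = Gd⁴/(8D³N_a) = (76.4×10³)(3.8⁴)/(8·48.0³·9) = 2.0007 N/mm
Springs A,B series: k_AB = 1/(1/2.0007+1/77) = 1.95 N/mm; parallel with C: k_eq = 1.95+19 = 20.95 N/mm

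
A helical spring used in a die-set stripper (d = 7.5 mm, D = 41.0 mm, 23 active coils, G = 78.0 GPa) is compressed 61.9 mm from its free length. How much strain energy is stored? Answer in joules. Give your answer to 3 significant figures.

37.3 J

k = Gd⁴/(8D³N_a) = (78.0×10³)(7.5⁴)/(8·41.0³·23) = 19.461 N/mm
U = ½kδ² = 0.5 × 19.461 × 61.9² = 37284 N·mm = 37.284 J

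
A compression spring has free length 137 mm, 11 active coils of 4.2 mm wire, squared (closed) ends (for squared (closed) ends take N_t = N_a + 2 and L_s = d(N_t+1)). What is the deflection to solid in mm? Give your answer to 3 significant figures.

78.2 mm

N_t = 13; L_s = 4.2·14 = 58.8 mm
δ_solid = L₀ − L_s = 137 − 58.8 = 78.2 mm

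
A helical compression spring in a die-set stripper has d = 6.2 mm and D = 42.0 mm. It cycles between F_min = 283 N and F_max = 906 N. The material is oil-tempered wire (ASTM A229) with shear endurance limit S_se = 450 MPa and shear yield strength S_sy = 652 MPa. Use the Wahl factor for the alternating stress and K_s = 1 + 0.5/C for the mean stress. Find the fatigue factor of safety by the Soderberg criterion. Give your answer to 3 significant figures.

1.22

C = D/d = 42.0/6.2 = 6.7742; K_W = (4C−1)/(4C−4)+0.615/C = 1.2207; K_s = 1+0.5/C = 1.0738
F_a = (F_max−F_min)/2 = 311.5 N; F_m = (F_max+F_min)/2 = 594.5 N
τ_a = K_W·8F_aD/(πd³) = 1.2207 × 139.79 = 170.64 MPa
τ_m = K_s·8F_mD/(πd³) = 1.0738 × 266.79 = 286.48 MPa
Soderberg: 1/n_f = τ_a/S_se + τ_m/S_sy = 170.64/450 + 286.48/652 = 0.37919 + 0.43939 = 0.81858
n_f = 1/0.81858 = 1.222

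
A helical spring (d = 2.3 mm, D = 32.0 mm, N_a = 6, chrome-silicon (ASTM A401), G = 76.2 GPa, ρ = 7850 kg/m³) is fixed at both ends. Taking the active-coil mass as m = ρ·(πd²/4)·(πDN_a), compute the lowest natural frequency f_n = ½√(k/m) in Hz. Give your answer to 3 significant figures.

k = Gd⁴/(8D³N_a) = (76.2×10³)(2.3⁴)/(8·32.0³·6) = 1.3557 N/mm = 1355.7 N/m
Wire length L = πDN_a = π·32.0·6 = 603.19 mm
m = ρ·(πd²/4)·L = 7850 × 4.1548×10⁻⁶ m² × 0.60319 m = 0.019673 kg
f_n = ½√(k/m) = 0.5·√(1355.7/0.019673) = 0.5·√(68914) = 131.26 Hz

131 Hz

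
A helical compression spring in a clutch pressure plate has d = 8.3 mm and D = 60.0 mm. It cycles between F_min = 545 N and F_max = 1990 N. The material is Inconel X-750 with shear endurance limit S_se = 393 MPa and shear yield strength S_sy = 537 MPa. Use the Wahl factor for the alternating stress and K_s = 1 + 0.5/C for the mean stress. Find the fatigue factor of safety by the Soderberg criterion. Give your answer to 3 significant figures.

0.790

C = D/d = 60.0/8.3 = 7.2289; K_W = (4C−1)/(4C−4)+0.615/C = 1.2055; K_s = 1+0.5/C = 1.0692
F_a = (F_max−F_min)/2 = 722.5 N; F_m = (F_max+F_min)/2 = 1267.5 N
τ_a = K_W·8F_aD/(πd³) = 1.2055 × 193.06 = 232.73 MPa
τ_m = K_s·8F_mD/(πd³) = 1.0692 × 338.69 = 362.12 MPa
Soderberg: 1/n_f = τ_a/S_se + τ_m/S_sy = 232.73/393 + 362.12/537 = 0.59219 + 0.67434 = 1.2665
n_f = 1/1.2665 = 0.7896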